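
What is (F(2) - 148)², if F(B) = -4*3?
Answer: 25600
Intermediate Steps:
F(B) = -12
(F(2) - 148)² = (-12 - 148)² = (-160)² = 25600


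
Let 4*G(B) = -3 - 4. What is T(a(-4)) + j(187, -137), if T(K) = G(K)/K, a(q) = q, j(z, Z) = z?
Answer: 2999/16 ≈ 187.44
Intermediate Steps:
G(B) = -7/4 (G(B) = (-3 - 4)/4 = (¼)*(-7) = -7/4)
T(K) = -7/(4*K)
T(a(-4)) + j(187, -137) = -7/4/(-4) + 187 = -7/4*(-¼) + 187 = 7/16 + 187 = 2999/16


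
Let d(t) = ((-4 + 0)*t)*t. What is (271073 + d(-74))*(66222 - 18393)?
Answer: 11917504101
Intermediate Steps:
d(t) = -4*t² (d(t) = (-4*t)*t = -4*t²)
(271073 + d(-74))*(66222 - 18393) = (271073 - 4*(-74)²)*(66222 - 18393) = (271073 - 4*5476)*47829 = (271073 - 21904)*47829 = 249169*47829 = 11917504101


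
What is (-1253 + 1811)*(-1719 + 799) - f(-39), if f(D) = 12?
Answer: -513372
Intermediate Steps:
(-1253 + 1811)*(-1719 + 799) - f(-39) = (-1253 + 1811)*(-1719 + 799) - 1*12 = 558*(-920) - 12 = -513360 - 12 = -513372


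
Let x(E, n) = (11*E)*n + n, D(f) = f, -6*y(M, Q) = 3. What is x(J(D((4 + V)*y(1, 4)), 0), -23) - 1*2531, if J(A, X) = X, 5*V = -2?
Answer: -2554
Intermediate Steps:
V = -2/5 (V = (1/5)*(-2) = -2/5 ≈ -0.40000)
y(M, Q) = -1/2 (y(M, Q) = -1/6*3 = -1/2)
x(E, n) = n + 11*E*n (x(E, n) = 11*E*n + n = n + 11*E*n)
x(J(D((4 + V)*y(1, 4)), 0), -23) - 1*2531 = -23*(1 + 11*0) - 1*2531 = -23*(1 + 0) - 2531 = -23*1 - 2531 = -23 - 2531 = -2554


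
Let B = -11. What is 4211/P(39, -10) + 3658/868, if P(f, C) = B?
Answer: -58305/154 ≈ -378.60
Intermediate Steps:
P(f, C) = -11
4211/P(39, -10) + 3658/868 = 4211/(-11) + 3658/868 = 4211*(-1/11) + 3658*(1/868) = -4211/11 + 59/14 = -58305/154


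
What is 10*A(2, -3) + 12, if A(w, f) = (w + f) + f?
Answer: -28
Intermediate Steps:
A(w, f) = w + 2*f (A(w, f) = (f + w) + f = w + 2*f)
10*A(2, -3) + 12 = 10*(2 + 2*(-3)) + 12 = 10*(2 - 6) + 12 = 10*(-4) + 12 = -40 + 12 = -28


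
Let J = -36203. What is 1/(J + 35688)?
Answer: -1/515 ≈ -0.0019417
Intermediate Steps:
1/(J + 35688) = 1/(-36203 + 35688) = 1/(-515) = -1/515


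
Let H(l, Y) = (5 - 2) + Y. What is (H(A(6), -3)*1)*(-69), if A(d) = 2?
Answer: 0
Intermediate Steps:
H(l, Y) = 3 + Y
(H(A(6), -3)*1)*(-69) = ((3 - 3)*1)*(-69) = (0*1)*(-69) = 0*(-69) = 0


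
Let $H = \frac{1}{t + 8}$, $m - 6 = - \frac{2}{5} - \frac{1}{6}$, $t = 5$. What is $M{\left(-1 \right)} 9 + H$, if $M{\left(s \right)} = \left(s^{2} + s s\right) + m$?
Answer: $\frac{8707}{130} \approx 66.977$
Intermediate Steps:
$m = \frac{163}{30}$ ($m = 6 - \left(\frac{1}{6} + \frac{2}{5}\right) = 6 - \frac{17}{30} = \frac{163}{30} \approx 5.4333$)
$M{\left(s \right)} = \frac{163}{30} + 2 s^{2}$ ($M{\left(s \right)} = \left(s^{2} + s s\right) + \frac{163}{30} = \left(s^{2} + s^{2}\right) + \frac{163}{30} = 2 s^{2} + \frac{163}{30} = \frac{163}{30} + 2 s^{2}$)
$H = \frac{1}{13}$ ($H = \frac{1}{5 + 8} = \frac{1}{13} \approx 0.076923$)
$M{\left(-1 \right)} 9 + H = \left(\frac{163}{30} + 2 \left(-1\right)^{2}\right) 9 + \frac{1}{13} = \left(\frac{163}{30} + 2 \cdot 1\right) 9 + \frac{1}{13} = \left(\frac{163}{30} + 2\right) 9 + \frac{1}{13} = \frac{223}{30} \cdot 9 + \frac{1}{13} = \frac{669}{10} + \frac{1}{13} = \frac{8707}{130}$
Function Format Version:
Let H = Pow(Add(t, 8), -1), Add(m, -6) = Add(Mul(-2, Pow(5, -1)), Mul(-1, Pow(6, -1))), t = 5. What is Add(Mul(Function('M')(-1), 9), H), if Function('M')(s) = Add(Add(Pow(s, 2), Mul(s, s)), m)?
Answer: Rational(8707, 130) ≈ 66.977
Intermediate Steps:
m = Rational(163, 30) (m = Add(6, Add(Mul(-2, Pow(5, -1)), Mul(-1, Pow(6, -1)))) = Add(6, Add(Mul(-2, Rational(1, 5)), Mul(-1, Rational(1, 6)))) = Add(6, Add(Rational(-2, 5), Rational(-1, 6))) = Add(6, Rational(-17, 30)) = Rational(163, 30) ≈ 5.4333)
Function('M')(s) = Add(Rational(163, 30), Mul(2, Pow(s, 2))) (Function('M')(s) = Add(Add(Pow(s, 2), Mul(s, s)), Rational(163, 30)) = Add(Add(Pow(s, 2), Pow(s, 2)), Rational(163, 30)) = Add(Mul(2, Pow(s, 2)), Rational(163, 30)) = Add(Rational(163, 30), Mul(2, Pow(s, 2))))
H = Rational(1, 13) (H = Pow(Add(5, 8), -1) = Pow(13, -1) = Rational(1, 13) ≈ 0.076923)
Add(Mul(Function('M')(-1), 9), H) = Add(Mul(Add(Rational(163, 30), Mul(2, Pow(-1, 2))), 9), Rational(1, 13)) = Add(Mul(Add(Rational(163, 30), Mul(2, 1)), 9), Rational(1, 13)) = Add(Mul(Add(Rational(163, 30), 2), 9), Rational(1, 13)) = Add(Mul(Rational(223, 30), 9), Rational(1, 13)) = Add(Rational(669, 10), Rational(1, 13)) = Rational(8707, 130)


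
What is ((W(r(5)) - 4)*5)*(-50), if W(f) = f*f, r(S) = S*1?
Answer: -5250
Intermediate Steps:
r(S) = S
W(f) = f²
((W(r(5)) - 4)*5)*(-50) = ((5² - 4)*5)*(-50) = ((25 - 4)*5)*(-50) = (21*5)*(-50) = 105*(-50) = -5250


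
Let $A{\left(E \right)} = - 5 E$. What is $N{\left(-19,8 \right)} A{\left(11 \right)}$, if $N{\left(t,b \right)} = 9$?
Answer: $-495$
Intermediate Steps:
$N{\left(-19,8 \right)} A{\left(11 \right)} = 9 \left(\left(-5\right) 11\right) = 9 \left(-55\right) = -495$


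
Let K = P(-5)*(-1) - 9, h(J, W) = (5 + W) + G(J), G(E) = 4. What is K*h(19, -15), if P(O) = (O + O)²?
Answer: 654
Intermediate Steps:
P(O) = 4*O² (P(O) = (2*O)² = 4*O²)
h(J, W) = 9 + W (h(J, W) = (5 + W) + 4 = 9 + W)
K = -109 (K = (4*(-5)²)*(-1) - 9 = (4*25)*(-1) - 9 = 100*(-1) - 9 = -100 - 9 = -109)
K*h(19, -15) = -109*(9 - 15) = -109*(-6) = 654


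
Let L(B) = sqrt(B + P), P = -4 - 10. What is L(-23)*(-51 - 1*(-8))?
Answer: -43*I*sqrt(37) ≈ -261.56*I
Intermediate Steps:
P = -14
L(B) = sqrt(-14 + B) (L(B) = sqrt(B - 14) = sqrt(-14 + B))
L(-23)*(-51 - 1*(-8)) = sqrt(-14 - 23)*(-51 - 1*(-8)) = sqrt(-37)*(-51 + 8) = (I*sqrt(37))*(-43) = -43*I*sqrt(37)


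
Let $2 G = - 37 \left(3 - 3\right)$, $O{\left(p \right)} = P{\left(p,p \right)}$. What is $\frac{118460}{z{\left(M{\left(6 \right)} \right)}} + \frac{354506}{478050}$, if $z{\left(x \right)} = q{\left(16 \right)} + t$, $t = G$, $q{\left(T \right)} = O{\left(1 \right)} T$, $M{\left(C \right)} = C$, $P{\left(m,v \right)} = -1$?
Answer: $- \frac{7078016363}{956100} \approx -7403.0$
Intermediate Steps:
$O{\left(p \right)} = -1$
$q{\left(T \right)} = - T$
$G = 0$ ($G = \frac{\left(-37\right) \left(3 - 3\right)}{2} = \frac{\left(-37\right) 0}{2} = \frac{1}{2} \cdot 0 = 0$)
$t = 0$
$z{\left(x \right)} = -16$ ($z{\left(x \right)} = \left(-1\right) 16 + 0 = -16 + 0 = -16$)
$\frac{118460}{z{\left(M{\left(6 \right)} \right)}} + \frac{354506}{478050} = \frac{118460}{-16} + \frac{354506}{478050} = 118460 \left(- \frac{1}{16}\right) + 354506 \cdot \frac{1}{478050} = - \frac{29615}{4} + \frac{177253}{239025} = - \frac{7078016363}{956100}$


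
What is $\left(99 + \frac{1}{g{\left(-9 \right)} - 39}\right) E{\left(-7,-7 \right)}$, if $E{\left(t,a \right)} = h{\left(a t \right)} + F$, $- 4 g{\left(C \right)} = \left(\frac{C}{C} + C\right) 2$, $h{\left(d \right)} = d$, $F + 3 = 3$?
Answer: $\frac{24248}{5} \approx 4849.6$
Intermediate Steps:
$F = 0$ ($F = -3 + 3 = 0$)
$g{\left(C \right)} = - \frac{1}{2} - \frac{C}{2}$ ($g{\left(C \right)} = - \frac{\left(\frac{C}{C} + C\right) 2}{4} = - \frac{\left(1 + C\right) 2}{4} = - \frac{2 + 2 C}{4} = - \frac{1}{2} - \frac{C}{2}$)
$E{\left(t,a \right)} = a t$ ($E{\left(t,a \right)} = a t + 0 = a t$)
$\left(99 + \frac{1}{g{\left(-9 \right)} - 39}\right) E{\left(-7,-7 \right)} = \left(99 + \frac{1}{\left(- \frac{1}{2} - - \frac{9}{2}\right) - 39}\right) \left(\left(-7\right) \left(-7\right)\right) = \left(99 + \frac{1}{\left(- \frac{1}{2} + \frac{9}{2}\right) - 39}\right) 49 = \left(99 + \frac{1}{4 - 39}\right) 49 = \left(99 + \frac{1}{-35}\right) 49 = \left(99 - \frac{1}{35}\right) 49 = \frac{3464}{35} \cdot 49 = \frac{24248}{5}$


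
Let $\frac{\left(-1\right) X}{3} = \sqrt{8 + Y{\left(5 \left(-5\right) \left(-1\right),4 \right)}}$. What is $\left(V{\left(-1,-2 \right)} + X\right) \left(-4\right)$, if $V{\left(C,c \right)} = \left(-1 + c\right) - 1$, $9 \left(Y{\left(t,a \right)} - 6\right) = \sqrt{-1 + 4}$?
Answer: $16 + 4 \sqrt{126 + \sqrt{3}} \approx 61.207$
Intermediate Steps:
$Y{\left(t,a \right)} = 6 + \frac{\sqrt{3}}{9}$ ($Y{\left(t,a \right)} = 6 + \frac{\sqrt{-1 + 4}}{9} = 6 + \frac{\sqrt{3}}{9}$)
$V{\left(C,c \right)} = -2 + c$
$X = - 3 \sqrt{14 + \frac{\sqrt{3}}{9}}$ ($X = - 3 \sqrt{8 + \left(6 + \frac{\sqrt{3}}{9}\right)} = - 3 \sqrt{14 + \frac{\sqrt{3}}{9}} \approx -11.302$)
$\left(V{\left(-1,-2 \right)} + X\right) \left(-4\right) = \left(\left(-2 - 2\right) - \sqrt{126 + \sqrt{3}}\right) \left(-4\right) = \left(-4 - \sqrt{126 + \sqrt{3}}\right) \left(-4\right) = 16 + 4 \sqrt{126 + \sqrt{3}}$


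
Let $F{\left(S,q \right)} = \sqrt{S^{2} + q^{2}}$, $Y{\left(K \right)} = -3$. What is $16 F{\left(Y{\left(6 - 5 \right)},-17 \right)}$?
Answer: $16 \sqrt{298} \approx 276.2$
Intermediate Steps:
$16 F{\left(Y{\left(6 - 5 \right)},-17 \right)} = 16 \sqrt{\left(-3\right)^{2} + \left(-17\right)^{2}} = 16 \sqrt{9 + 289} = 16 \sqrt{298}$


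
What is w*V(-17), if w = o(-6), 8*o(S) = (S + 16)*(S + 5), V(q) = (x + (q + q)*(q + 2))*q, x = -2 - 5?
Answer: 42755/4 ≈ 10689.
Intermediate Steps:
x = -7
V(q) = q*(-7 + 2*q*(2 + q)) (V(q) = (-7 + (q + q)*(q + 2))*q = (-7 + (2*q)*(2 + q))*q = (-7 + 2*q*(2 + q))*q = q*(-7 + 2*q*(2 + q)))
o(S) = (5 + S)*(16 + S)/8 (o(S) = ((S + 16)*(S + 5))/8 = ((16 + S)*(5 + S))/8 = ((5 + S)*(16 + S))/8 = (5 + S)*(16 + S)/8)
w = -5/4 (w = 10 + (⅛)*(-6)² + (21/8)*(-6) = 10 + (⅛)*36 - 63/4 = 10 + 9/2 - 63/4 = -5/4 ≈ -1.2500)
w*V(-17) = -(-85)*(-7 + 2*(-17)² + 4*(-17))/4 = -(-85)*(-7 + 2*289 - 68)/4 = -(-85)*(-7 + 578 - 68)/4 = -(-85)*503/4 = -5/4*(-8551) = 42755/4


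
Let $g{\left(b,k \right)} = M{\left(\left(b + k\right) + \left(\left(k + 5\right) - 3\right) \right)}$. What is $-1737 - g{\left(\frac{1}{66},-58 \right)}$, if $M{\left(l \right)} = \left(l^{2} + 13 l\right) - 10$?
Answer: $- \frac{57663607}{4356} \approx -13238.0$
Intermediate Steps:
$M{\left(l \right)} = -10 + l^{2} + 13 l$
$g{\left(b,k \right)} = 16 + \left(2 + b + 2 k\right)^{2} + 13 b + 26 k$ ($g{\left(b,k \right)} = -10 + \left(\left(b + k\right) + \left(\left(k + 5\right) - 3\right)\right)^{2} + 13 \left(\left(b + k\right) + \left(\left(k + 5\right) - 3\right)\right) = -10 + \left(\left(b + k\right) + \left(\left(5 + k\right) - 3\right)\right)^{2} + 13 \left(\left(b + k\right) + \left(\left(5 + k\right) - 3\right)\right) = -10 + \left(\left(b + k\right) + \left(2 + k\right)\right)^{2} + 13 \left(\left(b + k\right) + \left(2 + k\right)\right) = -10 + \left(2 + b + 2 k\right)^{2} + 13 \left(2 + b + 2 k\right) = -10 + \left(2 + b + 2 k\right)^{2} + \left(26 + 13 b + 26 k\right) = 16 + \left(2 + b + 2 k\right)^{2} + 13 b + 26 k$)
$-1737 - g{\left(\frac{1}{66},-58 \right)} = -1737 - \left(16 + \left(2 + \frac{1}{66} + 2 \left(-58\right)\right)^{2} + \frac{13}{66} + 26 \left(-58\right)\right) = -1737 - \left(16 + \left(2 + \frac{1}{66} - 116\right)^{2} + 13 \cdot \frac{1}{66} - 1508\right) = -1737 - \left(16 + \left(- \frac{7523}{66}\right)^{2} + \frac{13}{66} - 1508\right) = -1737 - \left(16 + \frac{56595529}{4356} + \frac{13}{66} - 1508\right) = -1737 - \frac{50097235}{4356} = - \frac{57663607}{4356}$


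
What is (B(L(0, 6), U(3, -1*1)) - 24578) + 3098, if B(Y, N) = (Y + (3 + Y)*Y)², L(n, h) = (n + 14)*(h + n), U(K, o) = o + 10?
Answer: 54620184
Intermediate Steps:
U(K, o) = 10 + o
L(n, h) = (14 + n)*(h + n)
B(Y, N) = (Y + Y*(3 + Y))²
(B(L(0, 6), U(3, -1*1)) - 24578) + 3098 = ((0² + 14*6 + 14*0 + 6*0)²*(4 + (0² + 14*6 + 14*0 + 6*0))² - 24578) + 3098 = ((0 + 84 + 0 + 0)²*(4 + (0 + 84 + 0 + 0))² - 24578) + 3098 = (84²*(4 + 84)² - 24578) + 3098 = (7056*88² - 24578) + 3098 = (7056*7744 - 24578) + 3098 = (54641664 - 24578) + 3098 = 54617086 + 3098 = 54620184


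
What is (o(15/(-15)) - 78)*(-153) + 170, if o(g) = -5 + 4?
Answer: 12257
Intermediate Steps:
o(g) = -1
(o(15/(-15)) - 78)*(-153) + 170 = (-1 - 78)*(-153) + 170 = -79*(-153) + 170 = 12087 + 170 = 12257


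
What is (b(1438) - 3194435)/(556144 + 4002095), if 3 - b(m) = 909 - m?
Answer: -3193903/4558239 ≈ -0.70069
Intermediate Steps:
b(m) = -906 + m (b(m) = 3 - (909 - m) = 3 + (-909 + m) = -906 + m)
(b(1438) - 3194435)/(556144 + 4002095) = ((-906 + 1438) - 3194435)/(556144 + 4002095) = (532 - 3194435)/4558239 = -3193903*1/4558239 = -3193903/4558239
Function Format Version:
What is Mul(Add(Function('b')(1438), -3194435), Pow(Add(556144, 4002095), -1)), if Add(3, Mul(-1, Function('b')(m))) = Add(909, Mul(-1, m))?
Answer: Rational(-3193903, 4558239) ≈ -0.70069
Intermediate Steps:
Function('b')(m) = Add(-906, m) (Function('b')(m) = Add(3, Mul(-1, Add(909, Mul(-1, m)))) = Add(3, Add(-909, m)) = Add(-906, m))
Mul(Add(Function('b')(1438), -3194435), Pow(Add(556144, 4002095), -1)) = Mul(Add(Add(-906, 1438), -3194435), Pow(Add(556144, 4002095), -1)) = Mul(Add(532, -3194435), Pow(4558239, -1)) = Mul(-3193903, Rational(1, 4558239)) = Rational(-3193903, 4558239)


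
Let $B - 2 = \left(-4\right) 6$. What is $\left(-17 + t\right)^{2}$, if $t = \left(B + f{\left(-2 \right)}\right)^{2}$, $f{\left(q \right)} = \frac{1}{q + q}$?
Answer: $\frac{58507201}{256} \approx 2.2854 \cdot 10^{5}$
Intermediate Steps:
$B = -22$ ($B = 2 - 24 = -22$)
$f{\left(q \right)} = \frac{1}{2 q}$
$t = \frac{7921}{16}$ ($t = \left(-22 + \frac{1}{2 \left(-2\right)}\right)^{2} = \left(-22 + \frac{1}{2} \left(- \frac{1}{2}\right)\right)^{2} = \left(-22 - \frac{1}{4}\right)^{2} = \left(- \frac{89}{4}\right)^{2} = \frac{7921}{16} \approx 495.06$)
$\left(-17 + t\right)^{2} = \left(-17 + \frac{7921}{16}\right)^{2} = \left(\frac{7649}{16}\right)^{2} = \frac{58507201}{256}$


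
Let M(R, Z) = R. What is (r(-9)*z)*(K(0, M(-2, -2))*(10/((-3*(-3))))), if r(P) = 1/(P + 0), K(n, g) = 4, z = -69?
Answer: 920/27 ≈ 34.074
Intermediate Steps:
r(P) = 1/P
(r(-9)*z)*(K(0, M(-2, -2))*(10/((-3*(-3))))) = (-69/(-9))*(4*(10/((-3*(-3))))) = (-⅑*(-69))*(4*(10/9)) = 23*(4*(10*(⅑)))/3 = 23*(4*(10/9))/3 = (23/3)*(40/9) = 920/27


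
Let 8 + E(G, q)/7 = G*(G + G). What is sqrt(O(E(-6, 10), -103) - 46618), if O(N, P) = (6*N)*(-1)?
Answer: I*sqrt(49306) ≈ 222.05*I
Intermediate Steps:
E(G, q) = -56 + 14*G**2 (E(G, q) = -56 + 7*(G*(G + G)) = -56 + 7*(G*(2*G)) = -56 + 7*(2*G**2) = -56 + 14*G**2)
O(N, P) = -6*N
sqrt(O(E(-6, 10), -103) - 46618) = sqrt(-6*(-56 + 14*(-6)**2) - 46618) = sqrt(-6*(-56 + 14*36) - 46618) = sqrt(-6*(-56 + 504) - 46618) = sqrt(-6*448 - 46618) = sqrt(-2688 - 46618) = sqrt(-49306) = I*sqrt(49306)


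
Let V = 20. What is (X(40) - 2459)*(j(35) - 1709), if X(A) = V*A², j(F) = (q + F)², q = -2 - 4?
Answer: -25641588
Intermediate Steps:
q = -6
j(F) = (-6 + F)²
X(A) = 20*A²
(X(40) - 2459)*(j(35) - 1709) = (20*40² - 2459)*((-6 + 35)² - 1709) = (20*1600 - 2459)*(29² - 1709) = (32000 - 2459)*(841 - 1709) = 29541*(-868) = -25641588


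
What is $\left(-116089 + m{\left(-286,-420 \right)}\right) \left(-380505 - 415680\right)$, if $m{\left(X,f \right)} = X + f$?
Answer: $92990427075$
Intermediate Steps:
$\left(-116089 + m{\left(-286,-420 \right)}\right) \left(-380505 - 415680\right) = \left(-116089 - 706\right) \left(-380505 - 415680\right) = \left(-116089 - 706\right) \left(-796185\right) = \left(-116795\right) \left(-796185\right) = 92990427075$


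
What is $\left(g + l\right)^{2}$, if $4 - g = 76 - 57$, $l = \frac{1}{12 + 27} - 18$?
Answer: $\frac{1653796}{1521} \approx 1087.3$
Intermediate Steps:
$l = - \frac{701}{39}$ ($l = \frac{1}{39} - 18 = - \frac{701}{39} \approx -17.974$)
$g = -15$ ($g = 4 - \left(76 - 57\right) = 4 - 19 = -15$)
$\left(g + l\right)^{2} = \left(-15 - \frac{701}{39}\right)^{2} = \left(- \frac{1286}{39}\right)^{2} = \frac{1653796}{1521}$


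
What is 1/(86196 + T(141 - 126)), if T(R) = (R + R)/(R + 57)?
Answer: 12/1034357 ≈ 1.1601e-5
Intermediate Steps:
T(R) = 2*R/(57 + R) (T(R) = (2*R)/(57 + R) = 2*R/(57 + R))
1/(86196 + T(141 - 126)) = 1/(86196 + 2*(141 - 126)/(57 + (141 - 126))) = 1/(86196 + 2*15/(57 + 15)) = 1/(86196 + 2*15/72) = 1/(86196 + 2*15*(1/72)) = 1/(86196 + 5/12) = 1/(1034357/12) = 12/1034357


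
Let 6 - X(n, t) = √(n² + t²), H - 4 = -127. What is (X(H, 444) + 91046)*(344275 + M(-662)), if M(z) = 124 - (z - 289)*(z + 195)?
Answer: -9079523336 + 299154*√23585 ≈ -9.0336e+9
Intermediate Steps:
H = -123 (H = 4 - 127 = -123)
X(n, t) = 6 - √(n² + t²)
M(z) = 124 - (-289 + z)*(195 + z)
(X(H, 444) + 91046)*(344275 + M(-662)) = ((6 - √((-123)² + 444²)) + 91046)*(344275 + (56479 - 1*(-662)² + 94*(-662))) = ((6 - √(15129 + 197136)) + 91046)*(344275 + (56479 - 1*438244 - 62228)) = ((6 - √212265) + 91046)*(344275 + (56479 - 438244 - 62228)) = ((6 - 3*√23585) + 91046)*(344275 - 443993) = ((6 - 3*√23585) + 91046)*(-99718) = (91052 - 3*√23585)*(-99718) = -9079523336 + 299154*√23585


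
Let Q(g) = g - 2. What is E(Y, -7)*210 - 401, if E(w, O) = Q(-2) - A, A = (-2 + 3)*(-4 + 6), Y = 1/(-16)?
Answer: -1661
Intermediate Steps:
Y = -1/16 ≈ -0.062500
A = 2 (A = 1*2 = 2)
Q(g) = -2 + g
E(w, O) = -6 (E(w, O) = (-2 - 2) - 1*2 = -4 - 2 = -6)
E(Y, -7)*210 - 401 = -6*210 - 401 = -1260 - 401 = -1661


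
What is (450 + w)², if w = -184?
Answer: 70756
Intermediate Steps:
(450 + w)² = (450 - 184)² = 266² = 70756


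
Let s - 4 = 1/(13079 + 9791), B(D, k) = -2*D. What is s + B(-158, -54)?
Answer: 7318401/22870 ≈ 320.00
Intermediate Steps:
s = 91481/22870 (s = 4 + 1/(13079 + 9791) = 4 + 1/22870 = 91481/22870 ≈ 4.0000)
s + B(-158, -54) = 91481/22870 - 2*(-158) = 91481/22870 + 316 = 7318401/22870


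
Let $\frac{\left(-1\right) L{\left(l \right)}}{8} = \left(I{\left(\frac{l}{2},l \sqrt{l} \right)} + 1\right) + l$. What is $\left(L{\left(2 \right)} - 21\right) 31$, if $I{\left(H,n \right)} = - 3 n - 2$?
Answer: $-899 + 1488 \sqrt{2} \approx 1205.3$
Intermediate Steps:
$I{\left(H,n \right)} = -2 - 3 n$
$L{\left(l \right)} = 8 - 8 l + 24 l^{\frac{3}{2}}$ ($L{\left(l \right)} = - 8 \left(\left(\left(-2 - 3 l \sqrt{l}\right) + 1\right) + l\right) = - 8 \left(\left(\left(-2 - 3 l^{\frac{3}{2}}\right) + 1\right) + l\right) = - 8 \left(\left(-1 - 3 l^{\frac{3}{2}}\right) + l\right) = - 8 \left(-1 + l - 3 l^{\frac{3}{2}}\right) = 8 - 8 l + 24 l^{\frac{3}{2}}$)
$\left(L{\left(2 \right)} - 21\right) 31 = \left(\left(8 - 16 + 24 \cdot 2^{\frac{3}{2}}\right) - 21\right) 31 = \left(\left(8 - 16 + 24 \cdot 2 \sqrt{2}\right) - 21\right) 31 = \left(\left(8 - 16 + 48 \sqrt{2}\right) - 21\right) 31 = \left(\left(-8 + 48 \sqrt{2}\right) - 21\right) 31 = \left(-29 + 48 \sqrt{2}\right) 31 = -899 + 1488 \sqrt{2}$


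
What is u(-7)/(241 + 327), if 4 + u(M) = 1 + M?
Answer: -5/284 ≈ -0.017606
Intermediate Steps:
u(M) = -3 + M (u(M) = -4 + (1 + M) = -3 + M)
u(-7)/(241 + 327) = (-3 - 7)/(241 + 327) = -10/568 = (1/568)*(-10) = -5/284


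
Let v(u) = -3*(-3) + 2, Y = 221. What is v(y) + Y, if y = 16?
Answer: 232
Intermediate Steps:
v(u) = 11 (v(u) = 9 + 2 = 11)
v(y) + Y = 11 + 221 = 232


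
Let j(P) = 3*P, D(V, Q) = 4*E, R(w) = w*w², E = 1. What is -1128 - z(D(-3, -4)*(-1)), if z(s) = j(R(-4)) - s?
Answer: -940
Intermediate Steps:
R(w) = w³
D(V, Q) = 4 (D(V, Q) = 4*1 = 4)
z(s) = -192 - s (z(s) = 3*(-4)³ - s = 3*(-64) - s = -192 - s)
-1128 - z(D(-3, -4)*(-1)) = -1128 - (-192 - 4*(-1)) = -1128 - (-192 - 1*(-4)) = -1128 - (-192 + 4) = -1128 - 1*(-188) = -1128 + 188 = -940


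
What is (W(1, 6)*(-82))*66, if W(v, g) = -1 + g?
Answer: -27060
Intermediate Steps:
(W(1, 6)*(-82))*66 = ((-1 + 6)*(-82))*66 = (5*(-82))*66 = -410*66 = -27060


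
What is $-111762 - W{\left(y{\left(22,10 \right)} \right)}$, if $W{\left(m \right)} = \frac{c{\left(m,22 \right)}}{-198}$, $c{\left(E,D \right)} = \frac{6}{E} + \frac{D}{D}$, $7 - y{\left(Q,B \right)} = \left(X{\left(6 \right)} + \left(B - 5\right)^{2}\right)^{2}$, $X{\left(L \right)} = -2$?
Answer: $- \frac{962606063}{8613} \approx -1.1176 \cdot 10^{5}$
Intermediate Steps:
$y{\left(Q,B \right)} = 7 - \left(-2 + \left(-5 + B\right)^{2}\right)^{2}$ ($y{\left(Q,B \right)} = 7 - \left(-2 + \left(B - 5\right)^{2}\right)^{2} = 7 - \left(-2 + \left(-5 + B\right)^{2}\right)^{2}$)
$c{\left(E,D \right)} = 1 + \frac{6}{E}$ ($c{\left(E,D \right)} = \frac{6}{E} + 1 = 1 + \frac{6}{E}$)
$W{\left(m \right)} = - \frac{6 + m}{198 m}$ ($W{\left(m \right)} = \frac{\frac{1}{m} \left(6 + m\right)}{-198} = \frac{6 + m}{m} \left(- \frac{1}{198}\right) = - \frac{6 + m}{198 m}$)
$-111762 - W{\left(y{\left(22,10 \right)} \right)} = -111762 - \frac{-6 - \left(7 - \left(-2 + \left(-5 + 10\right)^{2}\right)^{2}\right)}{198 \left(7 - \left(-2 + \left(-5 + 10\right)^{2}\right)^{2}\right)} = -111762 - \frac{-6 - \left(7 - \left(-2 + 5^{2}\right)^{2}\right)}{198 \left(7 - \left(-2 + 5^{2}\right)^{2}\right)} = -111762 - \frac{-6 - \left(7 - \left(-2 + 25\right)^{2}\right)}{198 \left(7 - \left(-2 + 25\right)^{2}\right)} = -111762 - \frac{-6 - \left(7 - 23^{2}\right)}{198 \left(7 - 23^{2}\right)} = -111762 - \frac{-6 - \left(7 - 529\right)}{198 \left(7 - 529\right)} = -111762 - \frac{-6 - -522}{198 \left(-522\right)} = -111762 - \frac{1}{198} \left(- \frac{1}{522}\right) \left(-6 + 522\right) = -111762 - \frac{1}{198} \left(- \frac{1}{522}\right) 516 = -111762 - - \frac{43}{8613} = -111762 + \frac{43}{8613} = - \frac{962606063}{8613}$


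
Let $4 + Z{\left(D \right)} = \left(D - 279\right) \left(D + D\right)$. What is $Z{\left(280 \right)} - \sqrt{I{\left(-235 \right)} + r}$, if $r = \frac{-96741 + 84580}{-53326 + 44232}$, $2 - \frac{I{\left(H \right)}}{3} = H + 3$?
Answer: $556 - \frac{\sqrt{58166579006}}{9094} \approx 529.48$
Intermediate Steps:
$I{\left(H \right)} = -3 - 3 H$ ($I{\left(H \right)} = 6 - 3 \left(H + 3\right) = 6 - 3 \left(3 + H\right) = 6 - \left(9 + 3 H\right) = -3 - 3 H$)
$r = \frac{12161}{9094}$ ($r = - \frac{12161}{-9094} = \left(-12161\right) \left(- \frac{1}{9094}\right) = \frac{12161}{9094} \approx 1.3373$)
$Z{\left(D \right)} = -4 + 2 D \left(-279 + D\right)$ ($Z{\left(D \right)} = -4 + \left(D - 279\right) \left(D + D\right) = -4 + \left(-279 + D\right) 2 D = -4 + 2 D \left(-279 + D\right)$)
$Z{\left(280 \right)} - \sqrt{I{\left(-235 \right)} + r} = \left(-4 - 156240 + 2 \cdot 280^{2}\right) - \sqrt{\left(-3 - -705\right) + \frac{12161}{9094}} = \left(-4 - 156240 + 2 \cdot 78400\right) - \sqrt{\left(-3 + 705\right) + \frac{12161}{9094}} = \left(-4 - 156240 + 156800\right) - \sqrt{702 + \frac{12161}{9094}} = 556 - \sqrt{\frac{6396149}{9094}} = 556 - \frac{\sqrt{58166579006}}{9094}$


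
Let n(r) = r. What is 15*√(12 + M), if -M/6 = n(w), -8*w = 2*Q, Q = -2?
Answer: 45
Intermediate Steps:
w = ½ (w = -(-2)/4 = -⅛*(-4) = ½ ≈ 0.50000)
M = -3 (M = -6*½ = -3)
15*√(12 + M) = 15*√(12 - 3) = 15*√9 = 15*3 = 45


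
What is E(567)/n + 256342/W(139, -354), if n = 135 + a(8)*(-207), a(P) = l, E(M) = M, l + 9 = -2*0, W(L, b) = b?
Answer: -9480937/13098 ≈ -723.85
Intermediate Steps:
l = -9 (l = -9 - 2*0 = -9 + 0 = -9)
a(P) = -9
n = 1998 (n = 135 - 9*(-207) = 135 + 1863 = 1998)
E(567)/n + 256342/W(139, -354) = 567/1998 + 256342/(-354) = 567*(1/1998) + 256342*(-1/354) = 21/74 - 128171/177 = -9480937/13098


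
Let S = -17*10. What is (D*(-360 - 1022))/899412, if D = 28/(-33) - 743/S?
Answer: -13653469/2522850660 ≈ -0.0054119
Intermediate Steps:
S = -170
D = 19759/5610 (D = 28/(-33) - 743/(-170) = 28*(-1/33) - 743*(-1/170) = -28/33 + 743/170 = 19759/5610 ≈ 3.5221)
(D*(-360 - 1022))/899412 = (19759*(-360 - 1022)/5610)/899412 = ((19759/5610)*(-1382))*(1/899412) = -13653469/2805*1/899412 = -13653469/2522850660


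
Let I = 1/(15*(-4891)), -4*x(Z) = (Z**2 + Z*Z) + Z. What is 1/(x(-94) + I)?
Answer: -146730/644804987 ≈ -0.00022756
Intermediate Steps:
x(Z) = -Z**2/2 - Z/4 (x(Z) = -((Z**2 + Z*Z) + Z)/4 = -((Z**2 + Z**2) + Z)/4 = -(2*Z**2 + Z)/4 = -(Z + 2*Z**2)/4 = -Z**2/2 - Z/4)
I = -1/73365 (I = 1/(-73365) = -1/73365 ≈ -1.3630e-5)
1/(x(-94) + I) = 1/(-1/4*(-94)*(1 + 2*(-94)) - 1/73365) = 1/(-1/4*(-94)*(1 - 188) - 1/73365) = 1/(-1/4*(-94)*(-187) - 1/73365) = 1/(-8789/2 - 1/73365) = 1/(-644804987/146730) = -146730/644804987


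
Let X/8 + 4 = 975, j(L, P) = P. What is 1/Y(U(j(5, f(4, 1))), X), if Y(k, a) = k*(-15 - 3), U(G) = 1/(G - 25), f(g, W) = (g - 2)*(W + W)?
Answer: 7/6 ≈ 1.1667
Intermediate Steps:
f(g, W) = 2*W*(-2 + g) (f(g, W) = (-2 + g)*(2*W) = 2*W*(-2 + g))
U(G) = 1/(-25 + G)
X = 7768 (X = -32 + 8*975 = -32 + 7800 = 7768)
Y(k, a) = -18*k (Y(k, a) = k*(-18) = -18*k)
1/Y(U(j(5, f(4, 1))), X) = 1/(-18/(-25 + 2*1*(-2 + 4))) = 1/(-18/(-25 + 2*1*2)) = 1/(-18/(-25 + 4)) = 1/(-18/(-21)) = 1/(-18*(-1/21)) = 1/(6/7) = 7/6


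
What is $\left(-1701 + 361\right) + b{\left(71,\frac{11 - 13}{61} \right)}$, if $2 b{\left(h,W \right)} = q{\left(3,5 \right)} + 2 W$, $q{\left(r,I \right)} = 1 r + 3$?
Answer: $- \frac{81559}{61} \approx -1337.0$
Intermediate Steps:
$q{\left(r,I \right)} = 3 + r$ ($q{\left(r,I \right)} = r + 3 = 3 + r$)
$b{\left(h,W \right)} = 3 + W$ ($b{\left(h,W \right)} = \frac{\left(3 + 3\right) + 2 W}{2} = \frac{6 + 2 W}{2} = 3 + W$)
$\left(-1701 + 361\right) + b{\left(71,\frac{11 - 13}{61} \right)} = \left(-1701 + 361\right) + \left(3 + \frac{11 - 13}{61}\right) = -1340 + \left(3 - \frac{2}{61}\right) = -1340 + \frac{181}{61} = - \frac{81559}{61}$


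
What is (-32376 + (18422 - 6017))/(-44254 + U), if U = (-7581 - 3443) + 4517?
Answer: 19971/50761 ≈ 0.39343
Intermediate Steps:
U = -6507 (U = -11024 + 4517 = -6507)
(-32376 + (18422 - 6017))/(-44254 + U) = (-32376 + (18422 - 6017))/(-44254 - 6507) = (-32376 + 12405)/(-50761) = -19971*(-1/50761) = 19971/50761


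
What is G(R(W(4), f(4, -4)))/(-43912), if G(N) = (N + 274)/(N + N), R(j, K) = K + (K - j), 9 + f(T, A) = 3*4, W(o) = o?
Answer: -69/43912 ≈ -0.0015713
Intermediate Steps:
f(T, A) = 3 (f(T, A) = -9 + 3*4 = -9 + 12 = 3)
R(j, K) = -j + 2*K
G(N) = (274 + N)/(2*N) (G(N) = (274 + N)/((2*N)) = (274 + N)*(1/(2*N)) = (274 + N)/(2*N))
G(R(W(4), f(4, -4)))/(-43912) = ((274 + (-1*4 + 2*3))/(2*(-1*4 + 2*3)))/(-43912) = ((274 + (-4 + 6))/(2*(-4 + 6)))*(-1/43912) = ((½)*(274 + 2)/2)*(-1/43912) = ((½)*(½)*276)*(-1/43912) = 69*(-1/43912) = -69/43912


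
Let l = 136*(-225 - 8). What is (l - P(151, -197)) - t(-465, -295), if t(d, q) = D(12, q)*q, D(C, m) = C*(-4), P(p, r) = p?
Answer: -45999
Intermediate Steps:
D(C, m) = -4*C
t(d, q) = -48*q (t(d, q) = (-4*12)*q = -48*q)
l = -31688 (l = 136*(-233) = -31688)
(l - P(151, -197)) - t(-465, -295) = (-31688 - 1*151) - (-48)*(-295) = (-31688 - 151) - 1*14160 = -31839 - 14160 = -45999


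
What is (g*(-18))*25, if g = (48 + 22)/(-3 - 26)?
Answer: 31500/29 ≈ 1086.2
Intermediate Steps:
g = -70/29 (g = 70/(-29) = 70*(-1/29) = -70/29 ≈ -2.4138)
(g*(-18))*25 = -70/29*(-18)*25 = (1260/29)*25 = 31500/29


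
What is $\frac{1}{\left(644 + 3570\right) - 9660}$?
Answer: $- \frac{1}{5446} \approx -0.00018362$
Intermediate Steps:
$\frac{1}{\left(644 + 3570\right) - 9660} = \frac{1}{4214 - 9660} = \frac{1}{-5446} = - \frac{1}{5446}$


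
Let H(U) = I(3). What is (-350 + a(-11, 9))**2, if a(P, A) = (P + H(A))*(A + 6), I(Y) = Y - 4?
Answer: 280900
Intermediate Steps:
I(Y) = -4 + Y
H(U) = -1 (H(U) = -4 + 3 = -1)
a(P, A) = (-1 + P)*(6 + A) (a(P, A) = (P - 1)*(A + 6) = (-1 + P)*(6 + A))
(-350 + a(-11, 9))**2 = (-350 + (-6 - 1*9 + 6*(-11) + 9*(-11)))**2 = (-350 + (-6 - 9 - 66 - 99))**2 = (-350 - 180)**2 = (-530)**2 = 280900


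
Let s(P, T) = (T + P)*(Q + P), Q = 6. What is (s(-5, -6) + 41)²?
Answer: 900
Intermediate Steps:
s(P, T) = (6 + P)*(P + T) (s(P, T) = (T + P)*(6 + P) = (P + T)*(6 + P) = (6 + P)*(P + T))
(s(-5, -6) + 41)² = (((-5)² + 6*(-5) + 6*(-6) - 5*(-6)) + 41)² = ((25 - 30 - 36 + 30) + 41)² = (-11 + 41)² = 30² = 900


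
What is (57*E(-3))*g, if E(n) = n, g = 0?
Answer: 0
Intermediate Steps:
(57*E(-3))*g = (57*(-3))*0 = -171*0 = 0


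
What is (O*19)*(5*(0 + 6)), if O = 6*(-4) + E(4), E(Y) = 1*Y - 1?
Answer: -11970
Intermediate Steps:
E(Y) = -1 + Y (E(Y) = Y - 1 = -1 + Y)
O = -21 (O = 6*(-4) + (-1 + 4) = -24 + 3 = -21)
(O*19)*(5*(0 + 6)) = (-21*19)*(5*(0 + 6)) = -1995*6 = -399*30 = -11970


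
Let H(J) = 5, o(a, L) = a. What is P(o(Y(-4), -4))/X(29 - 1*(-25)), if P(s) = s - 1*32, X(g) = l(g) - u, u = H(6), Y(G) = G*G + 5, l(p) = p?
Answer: -11/49 ≈ -0.22449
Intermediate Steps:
Y(G) = 5 + G² (Y(G) = G² + 5 = 5 + G²)
u = 5
X(g) = -5 + g (X(g) = g - 1*5 = g - 5 = -5 + g)
P(s) = -32 + s (P(s) = s - 32 = -32 + s)
P(o(Y(-4), -4))/X(29 - 1*(-25)) = (-32 + (5 + (-4)²))/(-5 + (29 - 1*(-25))) = (-32 + (5 + 16))/(-5 + (29 + 25)) = (-32 + 21)/(-5 + 54) = -11/49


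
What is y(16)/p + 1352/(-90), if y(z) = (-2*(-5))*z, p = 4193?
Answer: -2827268/188685 ≈ -14.984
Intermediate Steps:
y(z) = 10*z
y(16)/p + 1352/(-90) = (10*16)/4193 + 1352/(-90) = 160*(1/4193) + 1352*(-1/90) = 160/4193 - 676/45 = -2827268/188685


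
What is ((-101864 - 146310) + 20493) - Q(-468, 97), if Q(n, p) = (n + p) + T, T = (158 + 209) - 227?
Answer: -227450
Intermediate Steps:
T = 140 (T = 367 - 227 = 140)
Q(n, p) = 140 + n + p (Q(n, p) = (n + p) + 140 = 140 + n + p)
((-101864 - 146310) + 20493) - Q(-468, 97) = ((-101864 - 146310) + 20493) - (140 - 468 + 97) = (-248174 + 20493) - 1*(-231) = -227681 + 231 = -227450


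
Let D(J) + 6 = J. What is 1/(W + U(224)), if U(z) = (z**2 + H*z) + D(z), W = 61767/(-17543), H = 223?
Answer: 17543/1760308111 ≈ 9.9659e-6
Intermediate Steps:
D(J) = -6 + J
W = -61767/17543 (W = 61767*(-1/17543) = -61767/17543 ≈ -3.5209)
U(z) = -6 + z**2 + 224*z (U(z) = (z**2 + 223*z) + (-6 + z) = -6 + z**2 + 224*z)
1/(W + U(224)) = 1/(-61767/17543 + (-6 + 224**2 + 224*224)) = 1/(-61767/17543 + (-6 + 50176 + 50176)) = 1/(-61767/17543 + 100346) = 1/(1760308111/17543) = 17543/1760308111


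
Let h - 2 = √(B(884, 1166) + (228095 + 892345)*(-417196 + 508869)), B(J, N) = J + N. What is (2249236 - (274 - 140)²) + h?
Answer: 2231282 + √102714098170 ≈ 2.5518e+6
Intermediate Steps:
h = 2 + √102714098170 (h = 2 + √((884 + 1166) + (228095 + 892345)*(-417196 + 508869)) = 2 + √(2050 + 1120440*91673) = 2 + √(2050 + 102714096120) = 2 + √102714098170 ≈ 3.2049e+5)
(2249236 - (274 - 140)²) + h = (2249236 - (274 - 140)²) + (2 + √102714098170) = (2249236 - 1*134²) + (2 + √102714098170) = (2249236 - 1*17956) + (2 + √102714098170) = (2249236 - 17956) + (2 + √102714098170) = 2231280 + (2 + √102714098170) = 2231282 + √102714098170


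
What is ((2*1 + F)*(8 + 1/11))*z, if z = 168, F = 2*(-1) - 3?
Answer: -44856/11 ≈ -4077.8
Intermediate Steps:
F = -5 (F = -2 - 3 = -5)
((2*1 + F)*(8 + 1/11))*z = ((2*1 - 5)*(8 + 1/11))*168 = ((2 - 5)*(8 + 1/11))*168 = -3*89/11*168 = -267/11*168 = -44856/11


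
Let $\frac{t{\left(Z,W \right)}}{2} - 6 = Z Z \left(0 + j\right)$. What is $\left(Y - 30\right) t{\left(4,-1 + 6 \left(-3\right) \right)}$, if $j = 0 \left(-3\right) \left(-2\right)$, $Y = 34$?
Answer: $48$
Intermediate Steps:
$j = 0$ ($j = 0 \left(-2\right) = 0$)
$t{\left(Z,W \right)} = 12$ ($t{\left(Z,W \right)} = 12 + 2 Z Z \left(0 + 0\right) = 12 + 2 Z^{2} \cdot 0 = 12 + 2 \cdot 0 = 12 + 0 = 12$)
$\left(Y - 30\right) t{\left(4,-1 + 6 \left(-3\right) \right)} = \left(34 - 30\right) 12 = 4 \cdot 12 = 48$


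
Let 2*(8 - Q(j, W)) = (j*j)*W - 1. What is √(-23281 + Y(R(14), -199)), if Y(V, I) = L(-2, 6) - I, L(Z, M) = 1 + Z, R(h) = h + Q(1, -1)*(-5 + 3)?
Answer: I*√23083 ≈ 151.93*I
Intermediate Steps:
Q(j, W) = 17/2 - W*j²/2 (Q(j, W) = 8 - ((j*j)*W - 1)/2 = 8 - (j²*W - 1)/2 = 8 - (W*j² - 1)/2 = 8 - (-1 + W*j²)/2 = 8 + (½ - W*j²/2) = 17/2 - W*j²/2)
R(h) = -18 + h (R(h) = h + (17/2 - ½*(-1)*1²)*(-5 + 3) = h + (17/2 - ½*(-1)*1)*(-2) = h + (17/2 + ½)*(-2) = h + 9*(-2) = h - 18 = -18 + h)
Y(V, I) = -1 - I (Y(V, I) = (1 - 2) - I = -1 - I)
√(-23281 + Y(R(14), -199)) = √(-23281 + (-1 - 1*(-199))) = √(-23281 + (-1 + 199)) = √(-23281 + 198) = √(-23083) = I*√23083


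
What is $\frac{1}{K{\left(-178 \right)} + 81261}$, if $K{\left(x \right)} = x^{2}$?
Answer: $\frac{1}{112945} \approx 8.8539 \cdot 10^{-6}$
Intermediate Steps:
$\frac{1}{K{\left(-178 \right)} + 81261} = \frac{1}{\left(-178\right)^{2} + 81261} = \frac{1}{31684 + 81261} = \frac{1}{112945}$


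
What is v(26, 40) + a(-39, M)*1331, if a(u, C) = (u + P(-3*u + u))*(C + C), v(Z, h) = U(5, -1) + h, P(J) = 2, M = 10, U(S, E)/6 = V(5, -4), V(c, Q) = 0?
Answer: -984900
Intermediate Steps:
U(S, E) = 0 (U(S, E) = 6*0 = 0)
v(Z, h) = h (v(Z, h) = 0 + h = h)
a(u, C) = 2*C*(2 + u) (a(u, C) = (u + 2)*(C + C) = (2 + u)*(2*C) = 2*C*(2 + u))
v(26, 40) + a(-39, M)*1331 = 40 + (2*10*(2 - 39))*1331 = 40 + (2*10*(-37))*1331 = 40 - 740*1331 = 40 - 984940 = -984900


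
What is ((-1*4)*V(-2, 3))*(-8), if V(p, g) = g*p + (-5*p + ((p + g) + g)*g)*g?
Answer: 1920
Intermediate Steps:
V(p, g) = g*p + g*(-5*p + g*(p + 2*g)) (V(p, g) = g*p + (-5*p + ((g + p) + g)*g)*g = g*p + (-5*p + (p + 2*g)*g)*g = g*p + (-5*p + g*(p + 2*g))*g = g*p + g*(-5*p + g*(p + 2*g)))
((-1*4)*V(-2, 3))*(-8) = ((-1*4)*(3*(-4*(-2) + 2*3² + 3*(-2))))*(-8) = -12*(8 + 2*9 - 6)*(-8) = -12*(8 + 18 - 6)*(-8) = -12*20*(-8) = -4*60*(-8) = -240*(-8) = 1920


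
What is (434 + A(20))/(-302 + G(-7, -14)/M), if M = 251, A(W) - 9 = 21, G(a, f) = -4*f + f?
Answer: -7279/4735 ≈ -1.5373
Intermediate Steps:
G(a, f) = -3*f
A(W) = 30 (A(W) = 9 + 21 = 30)
(434 + A(20))/(-302 + G(-7, -14)/M) = (434 + 30)/(-302 - 3*(-14)/251) = 464/(-302 + 42*(1/251)) = 464/(-302 + 42/251) = 464/(-75760/251) = 464*(-251/75760) = -7279/4735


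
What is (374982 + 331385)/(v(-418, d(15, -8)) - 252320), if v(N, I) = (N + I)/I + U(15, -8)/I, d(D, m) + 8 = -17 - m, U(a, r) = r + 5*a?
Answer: -12008239/4289072 ≈ -2.7997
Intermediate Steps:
d(D, m) = -25 - m (d(D, m) = -8 + (-17 - m) = -25 - m)
v(N, I) = 67/I + (I + N)/I (v(N, I) = (N + I)/I + (-8 + 5*15)/I = (I + N)/I + (-8 + 75)/I = (I + N)/I + 67/I = 67/I + (I + N)/I)
(374982 + 331385)/(v(-418, d(15, -8)) - 252320) = (374982 + 331385)/((67 + (-25 - 1*(-8)) - 418)/(-25 - 1*(-8)) - 252320) = 706367/((67 + (-25 + 8) - 418)/(-25 + 8) - 252320) = 706367/((67 - 17 - 418)/(-17) - 252320) = 706367/(-1/17*(-368) - 252320) = 706367/(368/17 - 252320) = 706367/(-4289072/17) = 706367*(-17/4289072) = -12008239/4289072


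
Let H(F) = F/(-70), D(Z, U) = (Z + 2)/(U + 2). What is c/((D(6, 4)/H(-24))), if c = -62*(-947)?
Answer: 528426/35 ≈ 15098.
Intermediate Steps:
D(Z, U) = (2 + Z)/(2 + U)
H(F) = -F/70 (H(F) = F*(-1/70) = -F/70)
c = 58714
c/((D(6, 4)/H(-24))) = 58714/((((2 + 6)/(2 + 4))/((-1/70*(-24))))) = 58714/(((8/6)/(12/35))) = 58714/((((⅙)*8)*(35/12))) = 58714/(((4/3)*(35/12))) = 58714/(35/9) = 58714*(9/35) = 528426/35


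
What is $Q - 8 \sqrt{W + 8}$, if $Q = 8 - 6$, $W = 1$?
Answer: $-22$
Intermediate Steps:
$Q = 2$
$Q - 8 \sqrt{W + 8} = 2 - 8 \sqrt{1 + 8} = 2 - 8 \sqrt{9} = 2 - 24 = -22$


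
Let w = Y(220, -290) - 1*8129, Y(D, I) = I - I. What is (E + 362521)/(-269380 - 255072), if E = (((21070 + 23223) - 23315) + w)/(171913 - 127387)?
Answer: -5380540965/7783916584 ≈ -0.69124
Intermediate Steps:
Y(D, I) = 0
w = -8129 (w = 0 - 1*8129 = 0 - 8129 = -8129)
E = 4283/14842 (E = (((21070 + 23223) - 23315) - 8129)/(171913 - 127387) = ((44293 - 23315) - 8129)/44526 = (20978 - 8129)*(1/44526) = 12849*(1/44526) = 4283/14842 ≈ 0.28857)
(E + 362521)/(-269380 - 255072) = (4283/14842 + 362521)/(-269380 - 255072) = (5380540965/14842)/(-524452) = (5380540965/14842)*(-1/524452) = -5380540965/7783916584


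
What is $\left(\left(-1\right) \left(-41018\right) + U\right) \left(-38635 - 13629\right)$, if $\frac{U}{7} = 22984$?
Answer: $-10552415184$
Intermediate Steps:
$U = 160888$ ($U = 7 \cdot 22984 = 160888$)
$\left(\left(-1\right) \left(-41018\right) + U\right) \left(-38635 - 13629\right) = \left(\left(-1\right) \left(-41018\right) + 160888\right) \left(-38635 - 13629\right) = \left(41018 + 160888\right) \left(-52264\right) = 201906 \left(-52264\right) = -10552415184$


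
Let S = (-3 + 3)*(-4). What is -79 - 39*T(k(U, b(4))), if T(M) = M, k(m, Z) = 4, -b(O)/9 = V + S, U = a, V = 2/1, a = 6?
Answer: -235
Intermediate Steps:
S = 0 (S = 0*(-4) = 0)
V = 2 (V = 2*1 = 2)
U = 6
b(O) = -18 (b(O) = -9*(2 + 0) = -9*2 = -18)
-79 - 39*T(k(U, b(4))) = -79 - 39*4 = -79 - 156 = -235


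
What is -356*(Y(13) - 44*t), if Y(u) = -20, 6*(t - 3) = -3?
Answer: 46280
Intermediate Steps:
t = 5/2 (t = 3 + (⅙)*(-3) = 3 - ½ = 5/2 ≈ 2.5000)
-356*(Y(13) - 44*t) = -356*(-20 - 44*5/2) = -356*(-20 - 110) = -356*(-130) = 46280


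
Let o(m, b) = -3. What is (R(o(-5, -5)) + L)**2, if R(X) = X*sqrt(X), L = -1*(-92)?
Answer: 8437 - 552*I*sqrt(3) ≈ 8437.0 - 956.09*I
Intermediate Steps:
L = 92
R(X) = X**(3/2)
(R(o(-5, -5)) + L)**2 = ((-3)**(3/2) + 92)**2 = (-3*I*sqrt(3) + 92)**2 = (92 - 3*I*sqrt(3))**2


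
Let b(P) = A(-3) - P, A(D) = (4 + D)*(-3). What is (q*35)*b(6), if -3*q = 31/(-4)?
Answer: -3255/4 ≈ -813.75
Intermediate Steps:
A(D) = -12 - 3*D
b(P) = -3 - P (b(P) = (-12 - 3*(-3)) - P = (-12 + 9) - P = -3 - P)
q = 31/12 (q = -31/(3*(-4)) = -31*(-1)/(3*4) = -1/3*(-31/4) = 31/12 ≈ 2.5833)
(q*35)*b(6) = ((31/12)*35)*(-3 - 1*6) = 1085*(-3 - 6)/12 = (1085/12)*(-9) = -3255/4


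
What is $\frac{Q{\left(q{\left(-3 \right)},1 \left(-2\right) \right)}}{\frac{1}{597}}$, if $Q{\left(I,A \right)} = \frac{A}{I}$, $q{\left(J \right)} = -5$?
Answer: $\frac{1194}{5} \approx 238.8$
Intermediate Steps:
$\frac{Q{\left(q{\left(-3 \right)},1 \left(-2\right) \right)}}{\frac{1}{597}} = \frac{1 \left(-2\right) \frac{1}{-5}}{\frac{1}{597}} = \left(-2\right) \left(- \frac{1}{5}\right) \frac{1}{\frac{1}{597}} = \frac{2}{5} \cdot 597 = \frac{1194}{5}$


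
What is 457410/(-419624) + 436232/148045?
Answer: 57668076659/31061617540 ≈ 1.8566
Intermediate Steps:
457410/(-419624) + 436232/148045 = 457410*(-1/419624) + 436232*(1/148045) = -228705/209812 + 436232/148045 = 57668076659/31061617540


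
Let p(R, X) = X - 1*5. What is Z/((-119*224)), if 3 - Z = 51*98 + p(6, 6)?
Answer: 1249/6664 ≈ 0.18742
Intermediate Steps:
p(R, X) = -5 + X (p(R, X) = X - 5 = -5 + X)
Z = -4996 (Z = 3 - (51*98 + (-5 + 6)) = 3 - (4998 + 1) = 3 - 1*4999 = 3 - 4999 = -4996)
Z/((-119*224)) = -4996/((-119*224)) = -4996/(-26656) = -4996*(-1/26656) = 1249/6664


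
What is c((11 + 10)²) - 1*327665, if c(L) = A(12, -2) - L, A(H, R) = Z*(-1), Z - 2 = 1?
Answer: -328109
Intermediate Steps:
Z = 3 (Z = 2 + 1 = 3)
A(H, R) = -3 (A(H, R) = 3*(-1) = -3)
c(L) = -3 - L
c((11 + 10)²) - 1*327665 = (-3 - (11 + 10)²) - 1*327665 = (-3 - 1*21²) - 327665 = (-3 - 1*441) - 327665 = (-3 - 441) - 327665 = -444 - 327665 = -328109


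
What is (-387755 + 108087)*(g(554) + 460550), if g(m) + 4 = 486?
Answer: -128935897376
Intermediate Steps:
g(m) = 482 (g(m) = -4 + 486 = 482)
(-387755 + 108087)*(g(554) + 460550) = (-387755 + 108087)*(482 + 460550) = -279668*461032 = -128935897376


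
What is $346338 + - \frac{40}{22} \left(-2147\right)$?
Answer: $\frac{3852658}{11} \approx 3.5024 \cdot 10^{5}$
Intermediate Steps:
$346338 + - \frac{40}{22} \left(-2147\right) = 346338 + \left(-40\right) \frac{1}{22} \left(-2147\right) = 346338 - - \frac{42940}{11} = 346338 + \frac{42940}{11} = \frac{3852658}{11}$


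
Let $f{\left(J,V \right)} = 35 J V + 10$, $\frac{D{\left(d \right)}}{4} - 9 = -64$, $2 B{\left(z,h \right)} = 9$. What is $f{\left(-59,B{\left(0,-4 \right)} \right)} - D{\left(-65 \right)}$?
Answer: $- \frac{18125}{2} \approx -9062.5$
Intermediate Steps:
$B{\left(z,h \right)} = \frac{9}{2}$ ($B{\left(z,h \right)} = \frac{1}{2} \cdot 9 = \frac{9}{2}$)
$D{\left(d \right)} = -220$ ($D{\left(d \right)} = 36 + 4 \left(-64\right) = 36 - 256 = -220$)
$f{\left(J,V \right)} = 10 + 35 J V$ ($f{\left(J,V \right)} = 35 J V + 10 = 10 + 35 J V$)
$f{\left(-59,B{\left(0,-4 \right)} \right)} - D{\left(-65 \right)} = \left(10 + 35 \left(-59\right) \frac{9}{2}\right) - -220 = \left(10 - \frac{18585}{2}\right) + 220 = - \frac{18565}{2} + 220 = - \frac{18125}{2}$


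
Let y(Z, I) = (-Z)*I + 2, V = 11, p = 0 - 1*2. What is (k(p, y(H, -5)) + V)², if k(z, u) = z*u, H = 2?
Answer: 169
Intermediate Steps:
p = -2 (p = 0 - 2 = -2)
y(Z, I) = 2 - I*Z (y(Z, I) = -I*Z + 2 = 2 - I*Z)
k(z, u) = u*z
(k(p, y(H, -5)) + V)² = ((2 - 1*(-5)*2)*(-2) + 11)² = ((2 + 10)*(-2) + 11)² = (12*(-2) + 11)² = (-24 + 11)² = (-13)² = 169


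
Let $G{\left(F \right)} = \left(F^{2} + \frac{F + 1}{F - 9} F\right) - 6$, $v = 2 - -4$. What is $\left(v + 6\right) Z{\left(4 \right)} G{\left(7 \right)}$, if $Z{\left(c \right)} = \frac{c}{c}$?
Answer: $180$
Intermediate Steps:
$v = 6$ ($v = 2 + 4 = 6$)
$Z{\left(c \right)} = 1$
$G{\left(F \right)} = -6 + F^{2} + \frac{F \left(1 + F\right)}{-9 + F}$ ($G{\left(F \right)} = \left(F^{2} + \frac{1 + F}{-9 + F} F\right) - 6 = \left(F^{2} + \frac{F \left(1 + F\right)}{-9 + F}\right) - 6 = -6 + F^{2} + \frac{F \left(1 + F\right)}{-9 + F}$)
$\left(v + 6\right) Z{\left(4 \right)} G{\left(7 \right)} = \left(6 + 6\right) 1 \frac{54 + 7^{3} - 8 \cdot 7^{2} - 35}{-9 + 7} = 12 \cdot 1 \frac{54 + 343 - 392 - 35}{-2} = 12 \left(- \frac{54 + 343 - 392 - 35}{2}\right) = 12 \left(\left(- \frac{1}{2}\right) \left(-30\right)\right) = 12 \cdot 15 = 180$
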